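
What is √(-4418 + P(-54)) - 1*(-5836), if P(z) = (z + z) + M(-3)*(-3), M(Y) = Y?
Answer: 5836 + I*√4517 ≈ 5836.0 + 67.209*I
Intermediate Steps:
P(z) = 9 + 2*z (P(z) = (z + z) - 3*(-3) = 2*z + 9 = 9 + 2*z)
√(-4418 + P(-54)) - 1*(-5836) = √(-4418 + (9 + 2*(-54))) - 1*(-5836) = √(-4418 + (9 - 108)) + 5836 = √(-4418 - 99) + 5836 = √(-4517) + 5836 = I*√4517 + 5836 = 5836 + I*√4517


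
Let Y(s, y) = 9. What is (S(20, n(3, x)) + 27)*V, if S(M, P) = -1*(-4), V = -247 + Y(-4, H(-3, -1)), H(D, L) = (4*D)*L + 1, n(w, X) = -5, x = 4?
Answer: -7378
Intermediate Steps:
H(D, L) = 1 + 4*D*L (H(D, L) = 4*D*L + 1 = 1 + 4*D*L)
V = -238 (V = -247 + 9 = -238)
S(M, P) = 4
(S(20, n(3, x)) + 27)*V = (4 + 27)*(-238) = 31*(-238) = -7378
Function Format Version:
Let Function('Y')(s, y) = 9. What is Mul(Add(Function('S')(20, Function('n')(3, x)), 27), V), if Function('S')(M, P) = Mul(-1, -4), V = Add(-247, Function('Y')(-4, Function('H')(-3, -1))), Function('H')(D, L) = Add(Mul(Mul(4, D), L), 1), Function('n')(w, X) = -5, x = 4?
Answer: -7378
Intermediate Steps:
Function('H')(D, L) = Add(1, Mul(4, D, L)) (Function('H')(D, L) = Add(Mul(4, D, L), 1) = Add(1, Mul(4, D, L)))
V = -238 (V = Add(-247, 9) = -238)
Function('S')(M, P) = 4
Mul(Add(Function('S')(20, Function('n')(3, x)), 27), V) = Mul(Add(4, 27), -238) = Mul(31, -238) = -7378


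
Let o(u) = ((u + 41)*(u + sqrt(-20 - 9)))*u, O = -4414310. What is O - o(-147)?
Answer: -2123756 - 15582*I*sqrt(29) ≈ -2.1238e+6 - 83912.0*I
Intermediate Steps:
o(u) = u*(41 + u)*(u + I*sqrt(29)) (o(u) = ((41 + u)*(u + sqrt(-29)))*u = ((41 + u)*(u + I*sqrt(29)))*u = u*(41 + u)*(u + I*sqrt(29)))
O - o(-147) = -4414310 - (-147)*((-147)**2 + 41*(-147) + 41*I*sqrt(29) + I*(-147)*sqrt(29)) = -4414310 - (-147)*(21609 - 6027 + 41*I*sqrt(29) - 147*I*sqrt(29)) = -4414310 - (-147)*(15582 - 106*I*sqrt(29)) = -4414310 - (-2290554 + 15582*I*sqrt(29)) = -4414310 + (2290554 - 15582*I*sqrt(29)) = -2123756 - 15582*I*sqrt(29)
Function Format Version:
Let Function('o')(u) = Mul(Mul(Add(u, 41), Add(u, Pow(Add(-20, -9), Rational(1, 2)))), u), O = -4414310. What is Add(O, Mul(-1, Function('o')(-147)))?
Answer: Add(-2123756, Mul(-15582, I, Pow(29, Rational(1, 2)))) ≈ Add(-2.1238e+6, Mul(-83912., I))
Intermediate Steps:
Function('o')(u) = Mul(u, Add(41, u), Add(u, Mul(I, Pow(29, Rational(1, 2))))) (Function('o')(u) = Mul(Mul(Add(41, u), Add(u, Pow(-29, Rational(1, 2)))), u) = Mul(Mul(Add(41, u), Add(u, Mul(I, Pow(29, Rational(1, 2))))), u) = Mul(u, Add(41, u), Add(u, Mul(I, Pow(29, Rational(1, 2))))))
Add(O, Mul(-1, Function('o')(-147))) = Add(-4414310, Mul(-1, Mul(-147, Add(Pow(-147, 2), Mul(41, -147), Mul(41, I, Pow(29, Rational(1, 2))), Mul(I, -147, Pow(29, Rational(1, 2))))))) = Add(-4414310, Mul(-1, Mul(-147, Add(21609, -6027, Mul(41, I, Pow(29, Rational(1, 2))), Mul(-147, I, Pow(29, Rational(1, 2))))))) = Add(-4414310, Mul(-1, Mul(-147, Add(15582, Mul(-106, I, Pow(29, Rational(1, 2))))))) = Add(-4414310, Mul(-1, Add(-2290554, Mul(15582, I, Pow(29, Rational(1, 2)))))) = Add(-4414310, Add(2290554, Mul(-15582, I, Pow(29, Rational(1, 2))))) = Add(-2123756, Mul(-15582, I, Pow(29, Rational(1, 2))))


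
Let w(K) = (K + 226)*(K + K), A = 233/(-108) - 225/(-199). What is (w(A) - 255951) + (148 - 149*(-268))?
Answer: -49962758674247/230953032 ≈ -2.1633e+5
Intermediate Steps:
A = -22067/21492 (A = 233*(-1/108) - 225*(-1/199) = -233/108 + 225/199 = -22067/21492 ≈ -1.0268)
w(K) = 2*K*(226 + K) (w(K) = (226 + K)*(2*K) = 2*K*(226 + K))
(w(A) - 255951) + (148 - 149*(-268)) = (2*(-22067/21492)*(226 - 22067/21492) - 255951) + (148 - 149*(-268)) = (2*(-22067/21492)*(4835125/21492) - 255951) + (148 + 39932) = (-106696703375/230953032 - 255951) + 40080 = -59219356196807/230953032 + 40080 = -49962758674247/230953032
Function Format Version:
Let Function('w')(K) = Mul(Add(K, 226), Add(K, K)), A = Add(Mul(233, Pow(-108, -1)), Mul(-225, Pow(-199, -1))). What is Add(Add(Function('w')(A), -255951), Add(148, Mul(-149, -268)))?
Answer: Rational(-49962758674247, 230953032) ≈ -2.1633e+5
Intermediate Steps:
A = Rational(-22067, 21492) (A = Add(Mul(233, Rational(-1, 108)), Mul(-225, Rational(-1, 199))) = Add(Rational(-233, 108), Rational(225, 199)) = Rational(-22067, 21492) ≈ -1.0268)
Function('w')(K) = Mul(2, K, Add(226, K)) (Function('w')(K) = Mul(Add(226, K), Mul(2, K)) = Mul(2, K, Add(226, K)))
Add(Add(Function('w')(A), -255951), Add(148, Mul(-149, -268))) = Add(Add(Mul(2, Rational(-22067, 21492), Add(226, Rational(-22067, 21492))), -255951), Add(148, Mul(-149, -268))) = Add(Add(Mul(2, Rational(-22067, 21492), Rational(4835125, 21492)), -255951), Add(148, 39932)) = Add(Add(Rational(-106696703375, 230953032), -255951), 40080) = Add(Rational(-59219356196807, 230953032), 40080) = Rational(-49962758674247, 230953032)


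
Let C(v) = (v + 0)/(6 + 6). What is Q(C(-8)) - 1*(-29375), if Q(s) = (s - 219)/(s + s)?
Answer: 118159/4 ≈ 29540.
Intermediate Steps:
C(v) = v/12
Q(s) = (-219 + s)/(2*s) (Q(s) = (-219 + s)/((2*s)) = (-219 + s)*(1/(2*s)) = (-219 + s)/(2*s))
Q(C(-8)) - 1*(-29375) = (-219 + (1/12)*(-8))/(2*(((1/12)*(-8)))) - 1*(-29375) = (-219 - 2/3)/(2*(-2/3)) + 29375 = (1/2)*(-3/2)*(-659/3) + 29375 = 659/4 + 29375 = 118159/4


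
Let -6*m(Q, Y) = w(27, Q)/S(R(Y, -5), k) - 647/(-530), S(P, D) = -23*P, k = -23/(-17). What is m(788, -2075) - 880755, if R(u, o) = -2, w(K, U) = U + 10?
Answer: -64418647051/73140 ≈ -8.8076e+5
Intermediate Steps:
w(K, U) = 10 + U
k = 23/17 (k = -23*(-1/17) = 23/17 ≈ 1.3529)
m(Q, Y) = -17531/73140 - Q/276 (m(Q, Y) = -((10 + Q)/((-23*(-2))) - 647/(-530))/6 = -((10 + Q)/46 - 647*(-1/530))/6 = -((10 + Q)*(1/46) + 647/530)/6 = -((5/23 + Q/46) + 647/530)/6 = -(17531/12190 + Q/46)/6 = -17531/73140 - Q/276)
m(788, -2075) - 880755 = (-17531/73140 - 1/276*788) - 880755 = (-17531/73140 - 197/69) - 880755 = -226351/73140 - 880755 = -64418647051/73140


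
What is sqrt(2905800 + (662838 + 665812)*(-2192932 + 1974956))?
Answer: 10*I*sqrt(2896109066) ≈ 5.3816e+5*I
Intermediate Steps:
sqrt(2905800 + (662838 + 665812)*(-2192932 + 1974956)) = sqrt(2905800 + 1328650*(-217976)) = sqrt(2905800 - 289613812400) = sqrt(-289610906600) = 10*I*sqrt(2896109066)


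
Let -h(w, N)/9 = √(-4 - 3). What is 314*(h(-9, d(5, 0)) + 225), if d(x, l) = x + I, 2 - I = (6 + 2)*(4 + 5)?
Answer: 70650 - 2826*I*√7 ≈ 70650.0 - 7476.9*I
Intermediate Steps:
I = -70 (I = 2 - (6 + 2)*(4 + 5) = 2 - 8*9 = 2 - 1*72 = 2 - 72 = -70)
d(x, l) = -70 + x (d(x, l) = x - 70 = -70 + x)
h(w, N) = -9*I*√7 (h(w, N) = -9*√(-4 - 3) = -9*I*√7)
314*(h(-9, d(5, 0)) + 225) = 314*(-9*I*√7 + 225) = 314*(225 - 9*I*√7) = 70650 - 2826*I*√7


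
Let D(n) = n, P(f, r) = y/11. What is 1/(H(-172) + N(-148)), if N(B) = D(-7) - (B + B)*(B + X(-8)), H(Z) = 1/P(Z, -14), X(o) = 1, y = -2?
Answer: -2/87049 ≈ -2.2976e-5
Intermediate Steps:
P(f, r) = -2/11
H(Z) = -11/2 (H(Z) = 1/(-2/11) = -11/2)
N(B) = -7 - 2*B*(1 + B) (N(B) = -7 - (B + B)*(B + 1) = -7 - 2*B*(1 + B))
1/(H(-172) + N(-148)) = 1/(-11/2 + (-7 - 2*(-148) - 2*(-148)²)) = 1/(-11/2 + (-7 + 296 - 2*21904)) = 1/(-11/2 + (-7 + 296 - 43808)) = 1/(-11/2 - 43519) = 1/(-87049/2) = -2/87049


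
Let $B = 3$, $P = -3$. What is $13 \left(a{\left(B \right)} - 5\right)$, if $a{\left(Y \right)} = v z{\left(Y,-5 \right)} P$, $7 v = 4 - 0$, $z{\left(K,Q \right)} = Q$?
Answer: $\frac{325}{7} \approx 46.429$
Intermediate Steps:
$v = \frac{4}{7}$ ($v = \frac{4 - 0}{7} = \frac{4 + 0}{7} = \frac{1}{7} \cdot 4 = \frac{4}{7} \approx 0.57143$)
$a{\left(Y \right)} = \frac{60}{7}$ ($a{\left(Y \right)} = \frac{4}{7} \left(-5\right) \left(-3\right) = \left(- \frac{20}{7}\right) \left(-3\right) = \frac{60}{7}$)
$13 \left(a{\left(B \right)} - 5\right) = 13 \left(\frac{60}{7} - 5\right) = 13 \cdot \frac{25}{7} = \frac{325}{7}$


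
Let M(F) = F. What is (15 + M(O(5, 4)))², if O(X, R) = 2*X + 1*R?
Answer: 841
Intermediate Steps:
O(X, R) = R + 2*X (O(X, R) = 2*X + R = R + 2*X)
(15 + M(O(5, 4)))² = (15 + (4 + 2*5))² = (15 + (4 + 10))² = (15 + 14)² = 29² = 841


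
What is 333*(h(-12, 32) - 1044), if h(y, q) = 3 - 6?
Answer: -348651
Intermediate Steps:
h(y, q) = -3
333*(h(-12, 32) - 1044) = 333*(-3 - 1044) = 333*(-1047) = -348651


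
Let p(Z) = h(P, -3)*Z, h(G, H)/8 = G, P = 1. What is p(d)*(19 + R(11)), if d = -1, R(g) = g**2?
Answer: -1120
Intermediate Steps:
h(G, H) = 8*G
p(Z) = 8*Z (p(Z) = (8*1)*Z = 8*Z)
p(d)*(19 + R(11)) = (8*(-1))*(19 + 11**2) = -8*(19 + 121) = -8*140 = -1120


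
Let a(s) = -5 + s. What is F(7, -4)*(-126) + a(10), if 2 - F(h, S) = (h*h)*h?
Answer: 42971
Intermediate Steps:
F(h, S) = 2 - h³ (F(h, S) = 2 - h*h*h = 2 - h²*h = 2 - h³)
F(7, -4)*(-126) + a(10) = (2 - 1*7³)*(-126) + (-5 + 10) = (2 - 1*343)*(-126) + 5 = (2 - 343)*(-126) + 5 = -341*(-126) + 5 = 42966 + 5 = 42971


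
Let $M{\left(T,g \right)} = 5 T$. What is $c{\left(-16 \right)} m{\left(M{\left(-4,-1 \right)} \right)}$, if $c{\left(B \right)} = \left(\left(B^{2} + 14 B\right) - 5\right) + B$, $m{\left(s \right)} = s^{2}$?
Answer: $4400$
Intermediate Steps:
$c{\left(B \right)} = -5 + B^{2} + 15 B$ ($c{\left(B \right)} = \left(-5 + B^{2} + 14 B\right) + B = -5 + B^{2} + 15 B$)
$c{\left(-16 \right)} m{\left(M{\left(-4,-1 \right)} \right)} = \left(-5 + \left(-16\right)^{2} + 15 \left(-16\right)\right) \left(5 \left(-4\right)\right)^{2} = \left(-5 + 256 - 240\right) \left(-20\right)^{2} = 11 \cdot 400 = 4400$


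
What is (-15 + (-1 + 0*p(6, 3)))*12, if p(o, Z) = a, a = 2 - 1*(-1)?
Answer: -192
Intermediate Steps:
a = 3 (a = 2 + 1 = 3)
p(o, Z) = 3
(-15 + (-1 + 0*p(6, 3)))*12 = (-15 + (-1 + 0*3))*12 = (-15 + (-1 + 0))*12 = (-15 - 1)*12 = -16*12 = -192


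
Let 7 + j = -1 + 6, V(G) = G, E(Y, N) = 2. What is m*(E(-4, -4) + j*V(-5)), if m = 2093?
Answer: 25116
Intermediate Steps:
j = -2 (j = -7 + (-1 + 6) = -7 + 5 = -2)
m*(E(-4, -4) + j*V(-5)) = 2093*(2 - 2*(-5)) = 2093*(2 + 10) = 2093*12 = 25116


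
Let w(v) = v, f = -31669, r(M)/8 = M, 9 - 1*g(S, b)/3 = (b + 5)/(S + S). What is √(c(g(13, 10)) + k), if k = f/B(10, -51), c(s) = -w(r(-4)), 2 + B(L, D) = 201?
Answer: I*√5034899/199 ≈ 11.276*I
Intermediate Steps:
B(L, D) = 199 (B(L, D) = -2 + 201 = 199)
g(S, b) = 27 - 3*(5 + b)/(2*S) (g(S, b) = 27 - 3*(b + 5)/(S + S) = 27 - 3*(5 + b)/(2*S))
r(M) = 8*M
c(s) = 32 (c(s) = -8*(-4) = -1*(-32) = 32)
k = -31669/199 ≈ -159.14
√(c(g(13, 10)) + k) = √(32 - 31669/199) = √(-25301/199) = I*√5034899/199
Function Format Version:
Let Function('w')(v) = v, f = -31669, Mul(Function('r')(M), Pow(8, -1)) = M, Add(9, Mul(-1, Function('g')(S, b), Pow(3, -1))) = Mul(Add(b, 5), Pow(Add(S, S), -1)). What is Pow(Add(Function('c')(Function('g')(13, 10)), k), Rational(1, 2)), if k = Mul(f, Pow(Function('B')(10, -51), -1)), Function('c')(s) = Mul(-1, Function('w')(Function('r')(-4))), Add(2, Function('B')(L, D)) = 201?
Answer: Mul(Rational(1, 199), I, Pow(5034899, Rational(1, 2))) ≈ Mul(11.276, I)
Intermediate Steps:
Function('B')(L, D) = 199 (Function('B')(L, D) = Add(-2, 201) = 199)
Function('g')(S, b) = Add(27, Mul(Rational(-3, 2), Pow(S, -1), Add(5, b))) (Function('g')(S, b) = Add(27, Mul(-3, Mul(Add(b, 5), Pow(Add(S, S), -1)))) = Add(27, Mul(-3, Mul(Add(5, b), Pow(Mul(2, S), -1)))) = Add(27, Mul(-3, Mul(Add(5, b), Mul(Rational(1, 2), Pow(S, -1))))) = Add(27, Mul(-3, Mul(Rational(1, 2), Pow(S, -1), Add(5, b)))) = Add(27, Mul(Rational(-3, 2), Pow(S, -1), Add(5, b))))
Function('r')(M) = Mul(8, M)
Function('c')(s) = 32 (Function('c')(s) = Mul(-1, Mul(8, -4)) = Mul(-1, -32) = 32)
k = Rational(-31669, 199) (k = Mul(-31669, Pow(199, -1)) = Mul(-31669, Rational(1, 199)) = Rational(-31669, 199) ≈ -159.14)
Pow(Add(Function('c')(Function('g')(13, 10)), k), Rational(1, 2)) = Pow(Add(32, Rational(-31669, 199)), Rational(1, 2)) = Pow(Rational(-25301, 199), Rational(1, 2)) = Mul(Rational(1, 199), I, Pow(5034899, Rational(1, 2)))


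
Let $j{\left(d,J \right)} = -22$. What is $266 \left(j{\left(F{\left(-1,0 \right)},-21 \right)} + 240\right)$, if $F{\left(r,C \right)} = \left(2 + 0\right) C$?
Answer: $57988$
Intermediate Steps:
$F{\left(r,C \right)} = 2 C$
$266 \left(j{\left(F{\left(-1,0 \right)},-21 \right)} + 240\right) = 266 \left(-22 + 240\right) = 266 \cdot 218 = 57988$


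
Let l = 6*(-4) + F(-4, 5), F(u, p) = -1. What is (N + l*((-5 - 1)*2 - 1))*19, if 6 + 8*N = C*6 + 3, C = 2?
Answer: 49571/8 ≈ 6196.4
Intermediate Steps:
l = -25 (l = 6*(-4) - 1 = -24 - 1 = -25)
N = 9/8 (N = -¾ + (2*6 + 3)/8 = -¾ + (12 + 3)/8 = -¾ + (⅛)*15 = -¾ + 15/8 = 9/8 ≈ 1.1250)
(N + l*((-5 - 1)*2 - 1))*19 = (9/8 - 25*((-5 - 1)*2 - 1))*19 = (9/8 - 25*(-6*2 - 1))*19 = (9/8 - 25*(-12 - 1))*19 = (9/8 - 25*(-13))*19 = (9/8 + 325)*19 = (2609/8)*19 = 49571/8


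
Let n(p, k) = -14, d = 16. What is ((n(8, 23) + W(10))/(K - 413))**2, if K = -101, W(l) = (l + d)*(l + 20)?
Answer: 146689/66049 ≈ 2.2209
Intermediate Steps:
W(l) = (16 + l)*(20 + l) (W(l) = (l + 16)*(l + 20) = (16 + l)*(20 + l))
((n(8, 23) + W(10))/(K - 413))**2 = ((-14 + (320 + 10**2 + 36*10))/(-101 - 413))**2 = ((-14 + (320 + 100 + 360))/(-514))**2 = ((-14 + 780)*(-1/514))**2 = (766*(-1/514))**2 = (-383/257)**2 = 146689/66049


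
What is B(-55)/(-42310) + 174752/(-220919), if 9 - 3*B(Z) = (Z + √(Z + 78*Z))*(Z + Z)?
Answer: -20846699681/28041248670 - 11*I*√4345/12693 ≈ -0.74343 - 0.057125*I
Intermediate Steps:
B(Z) = 3 - 2*Z*(Z + √79*√Z)/3 (B(Z) = 3 - (Z + √(Z + 78*Z))*(Z + Z)/3 = 3 - (Z + √(79*Z))*2*Z/3 = 3 - (Z + √79*√Z)*2*Z/3 = 3 - 2*Z*(Z + √79*√Z)/3)
B(-55)/(-42310) + 174752/(-220919) = (3 - ⅔*(-55)² - 2*√79*(-55)^(3/2)/3)/(-42310) + 174752/(-220919) = (3 - ⅔*3025 - 2*√79*(-55*I*√55)/3)*(-1/42310) + 174752*(-1/220919) = (3 - 6050/3 + 110*I*√4345/3)*(-1/42310) - 174752/220919 = (-6041/3 + 110*I*√4345/3)*(-1/42310) - 174752/220919 = (6041/126930 - 11*I*√4345/12693) - 174752/220919 = -20846699681/28041248670 - 11*I*√4345/12693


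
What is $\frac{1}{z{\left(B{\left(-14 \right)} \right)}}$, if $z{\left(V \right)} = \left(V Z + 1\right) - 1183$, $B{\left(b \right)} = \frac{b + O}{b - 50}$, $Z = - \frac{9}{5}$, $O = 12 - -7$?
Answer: $- \frac{64}{75639} \approx -0.00084612$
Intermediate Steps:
$O = 19$ ($O = 12 + 7 = 19$)
$Z = - \frac{9}{5}$ ($Z = \left(-9\right) \frac{1}{5} = - \frac{9}{5} \approx -1.8$)
$B{\left(b \right)} = \frac{19 + b}{-50 + b}$ ($B{\left(b \right)} = \frac{b + 19}{b - 50} = \frac{19 + b}{-50 + b}$)
$z{\left(V \right)} = -1182 - \frac{9 V}{5}$ ($z{\left(V \right)} = \left(V \left(- \frac{9}{5}\right) + 1\right) - 1183 = \left(- \frac{9 V}{5} + 1\right) - 1183 = \left(1 - \frac{9 V}{5}\right) - 1183 = -1182 - \frac{9 V}{5}$)
$\frac{1}{z{\left(B{\left(-14 \right)} \right)}} = \frac{1}{-1182 - \frac{9 \frac{19 - 14}{-50 - 14}}{5}} = \frac{1}{-1182 - \frac{9 \frac{1}{-64} \cdot 5}{5}} = \frac{1}{-1182 - \frac{9 \left(\left(- \frac{1}{64}\right) 5\right)}{5}} = \frac{1}{-1182 - - \frac{9}{64}} = \frac{1}{-1182 + \frac{9}{64}} = \frac{1}{- \frac{75639}{64}} = - \frac{64}{75639}$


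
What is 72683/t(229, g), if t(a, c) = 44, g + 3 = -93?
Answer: 72683/44 ≈ 1651.9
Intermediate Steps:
g = -96 (g = -3 - 93 = -96)
72683/t(229, g) = 72683/44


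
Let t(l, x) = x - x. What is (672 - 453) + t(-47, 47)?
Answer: 219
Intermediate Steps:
t(l, x) = 0
(672 - 453) + t(-47, 47) = (672 - 453) + 0 = 219 + 0 = 219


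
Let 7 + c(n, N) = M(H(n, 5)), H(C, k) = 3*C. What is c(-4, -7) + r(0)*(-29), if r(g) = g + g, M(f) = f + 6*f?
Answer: -91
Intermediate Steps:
M(f) = 7*f
r(g) = 2*g
c(n, N) = -7 + 21*n (c(n, N) = -7 + 7*(3*n) = -7 + 21*n)
c(-4, -7) + r(0)*(-29) = (-7 + 21*(-4)) + (2*0)*(-29) = (-7 - 84) + 0*(-29) = -91 + 0 = -91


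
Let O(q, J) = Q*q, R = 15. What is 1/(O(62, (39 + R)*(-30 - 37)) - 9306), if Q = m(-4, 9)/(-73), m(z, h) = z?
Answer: -73/679090 ≈ -0.00010750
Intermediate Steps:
Q = 4/73 (Q = -4/(-73) = -4*(-1/73) = 4/73 ≈ 0.054795)
O(q, J) = 4*q/73
1/(O(62, (39 + R)*(-30 - 37)) - 9306) = 1/((4/73)*62 - 9306) = 1/(248/73 - 9306) = 1/(-679090/73) = -73/679090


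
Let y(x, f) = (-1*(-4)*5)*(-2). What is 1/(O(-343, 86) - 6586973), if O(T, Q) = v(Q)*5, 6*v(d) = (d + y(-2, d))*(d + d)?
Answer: -3/19741139 ≈ -1.5197e-7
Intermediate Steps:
y(x, f) = -40 (y(x, f) = (4*5)*(-2) = 20*(-2) = -40)
v(d) = d*(-40 + d)/3 (v(d) = ((d - 40)*(d + d))/6 = ((-40 + d)*(2*d))/6 = (2*d*(-40 + d))/6 = d*(-40 + d)/3)
O(T, Q) = 5*Q*(-40 + Q)/3 (O(T, Q) = (Q*(-40 + Q)/3)*5 = 5*Q*(-40 + Q)/3)
1/(O(-343, 86) - 6586973) = 1/((5/3)*86*(-40 + 86) - 6586973) = 1/((5/3)*86*46 - 6586973) = 1/(19780/3 - 6586973) = 1/(-19741139/3) = -3/19741139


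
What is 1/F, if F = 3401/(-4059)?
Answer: -4059/3401 ≈ -1.1935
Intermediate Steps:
F = -3401/4059 (F = 3401*(-1/4059) = -3401/4059 ≈ -0.83789)
1/F = 1/(-3401/4059) = -4059/3401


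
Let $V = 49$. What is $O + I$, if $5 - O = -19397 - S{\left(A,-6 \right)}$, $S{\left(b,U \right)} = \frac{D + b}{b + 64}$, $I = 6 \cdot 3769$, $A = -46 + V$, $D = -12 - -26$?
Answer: $\frac{2815089}{67} \approx 42016.0$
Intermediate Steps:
$D = 14$ ($D = -12 + 26 = 14$)
$A = 3$ ($A = -46 + 49 = 3$)
$I = 22614$
$S{\left(b,U \right)} = \frac{14 + b}{64 + b}$ ($S{\left(b,U \right)} = \frac{14 + b}{b + 64} = \frac{14 + b}{64 + b}$)
$O = \frac{1299951}{67}$ ($O = 5 - \left(-19397 - \frac{14 + 3}{64 + 3}\right) = 5 - \left(-19397 - \frac{1}{67} \cdot 17\right) = 5 - \left(-19397 - \frac{17}{67}\right) = 5 - - \frac{1299616}{67} = 5 + \frac{1299616}{67} = \frac{1299951}{67} \approx 19402.0$)
$O + I = \frac{1299951}{67} + 22614 = \frac{2815089}{67}$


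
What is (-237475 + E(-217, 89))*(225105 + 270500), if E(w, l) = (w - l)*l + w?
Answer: -131298650230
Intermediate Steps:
E(w, l) = w + l*(w - l) (E(w, l) = l*(w - l) + w = w + l*(w - l))
(-237475 + E(-217, 89))*(225105 + 270500) = (-237475 + (-217 - 1*89**2 + 89*(-217)))*(225105 + 270500) = (-237475 + (-217 - 1*7921 - 19313))*495605 = (-237475 + (-217 - 7921 - 19313))*495605 = (-237475 - 27451)*495605 = -264926*495605 = -131298650230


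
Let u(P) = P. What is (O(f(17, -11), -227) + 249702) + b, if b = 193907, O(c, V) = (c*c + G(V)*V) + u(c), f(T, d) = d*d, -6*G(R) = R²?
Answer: 14447309/6 ≈ 2.4079e+6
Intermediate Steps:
G(R) = -R²/6
f(T, d) = d²
O(c, V) = c + c² - V³/6 (O(c, V) = (c*c + (-V²/6)*V) + c = (c² - V³/6) + c = c + c² - V³/6)
(O(f(17, -11), -227) + 249702) + b = (((-11)² + ((-11)²)² - ⅙*(-227)³) + 249702) + 193907 = ((121 + 121² - ⅙*(-11697083)) + 249702) + 193907 = ((121 + 14641 + 11697083/6) + 249702) + 193907 = (11785655/6 + 249702) + 193907 = 13283867/6 + 193907 = 14447309/6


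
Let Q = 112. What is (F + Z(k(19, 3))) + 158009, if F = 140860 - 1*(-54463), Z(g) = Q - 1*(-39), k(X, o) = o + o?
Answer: 353483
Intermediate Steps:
k(X, o) = 2*o
Z(g) = 151 (Z(g) = 112 - 1*(-39) = 112 + 39 = 151)
F = 195323 (F = 140860 + 54463 = 195323)
(F + Z(k(19, 3))) + 158009 = (195323 + 151) + 158009 = 195474 + 158009 = 353483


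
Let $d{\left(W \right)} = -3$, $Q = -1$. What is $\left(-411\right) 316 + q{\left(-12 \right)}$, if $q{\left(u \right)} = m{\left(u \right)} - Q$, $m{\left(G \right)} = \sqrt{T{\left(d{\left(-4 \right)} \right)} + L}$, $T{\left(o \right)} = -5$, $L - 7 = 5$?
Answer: $-129875 + \sqrt{7} \approx -1.2987 \cdot 10^{5}$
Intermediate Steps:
$L = 12$ ($L = 7 + 5 = 12$)
$m{\left(G \right)} = \sqrt{7}$ ($m{\left(G \right)} = \sqrt{-5 + 12} = \sqrt{7}$)
$q{\left(u \right)} = 1 + \sqrt{7}$ ($q{\left(u \right)} = \sqrt{7} - -1 = \sqrt{7} + 1 = 1 + \sqrt{7}$)
$\left(-411\right) 316 + q{\left(-12 \right)} = \left(-411\right) 316 + \left(1 + \sqrt{7}\right) = -129876 + \left(1 + \sqrt{7}\right) = -129875 + \sqrt{7}$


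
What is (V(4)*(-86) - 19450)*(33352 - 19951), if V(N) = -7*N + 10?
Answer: -239904702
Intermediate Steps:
V(N) = 10 - 7*N
(V(4)*(-86) - 19450)*(33352 - 19951) = ((10 - 7*4)*(-86) - 19450)*(33352 - 19951) = ((10 - 28)*(-86) - 19450)*13401 = (-18*(-86) - 19450)*13401 = (1548 - 19450)*13401 = -17902*13401 = -239904702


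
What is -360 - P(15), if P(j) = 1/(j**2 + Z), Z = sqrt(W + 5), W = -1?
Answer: -81721/227 ≈ -360.00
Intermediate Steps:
Z = 2 (Z = sqrt(-1 + 5) = sqrt(4) = 2)
P(j) = 1/(2 + j**2) (P(j) = 1/(j**2 + 2) = 1/(2 + j**2))
-360 - P(15) = -360 - 1/(2 + 15**2) = -360 - 1/(2 + 225) = -360 - 1/227 = -81721/227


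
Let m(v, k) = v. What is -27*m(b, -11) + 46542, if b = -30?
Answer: 47352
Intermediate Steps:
-27*m(b, -11) + 46542 = -27*(-30) + 46542 = 810 + 46542 = 47352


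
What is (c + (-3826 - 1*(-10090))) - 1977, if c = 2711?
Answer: 6998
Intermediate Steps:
(c + (-3826 - 1*(-10090))) - 1977 = (2711 + (-3826 - 1*(-10090))) - 1977 = (2711 + (-3826 + 10090)) - 1977 = (2711 + 6264) - 1977 = 8975 - 1977 = 6998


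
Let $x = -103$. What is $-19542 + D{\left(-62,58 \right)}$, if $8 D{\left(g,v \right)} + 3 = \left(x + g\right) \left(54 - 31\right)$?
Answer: $- \frac{80067}{4} \approx -20017.0$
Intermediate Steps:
$D{\left(g,v \right)} = - \frac{593}{2} + \frac{23 g}{8}$ ($D{\left(g,v \right)} = - \frac{3}{8} + \frac{\left(-103 + g\right) \left(54 - 31\right)}{8} = - \frac{3}{8} + \frac{\left(-103 + g\right) 23}{8} = - \frac{3}{8} + \frac{-2369 + 23 g}{8} = - \frac{3}{8} + \left(- \frac{2369}{8} + \frac{23 g}{8}\right) = - \frac{593}{2} + \frac{23 g}{8}$)
$-19542 + D{\left(-62,58 \right)} = -19542 + \left(- \frac{593}{2} + \frac{23}{8} \left(-62\right)\right) = -19542 - \frac{1899}{4} = - \frac{80067}{4}$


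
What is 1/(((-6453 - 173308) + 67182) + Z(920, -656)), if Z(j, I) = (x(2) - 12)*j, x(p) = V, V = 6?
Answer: -1/118099 ≈ -8.4675e-6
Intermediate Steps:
x(p) = 6
Z(j, I) = -6*j (Z(j, I) = (6 - 12)*j = -6*j)
1/(((-6453 - 173308) + 67182) + Z(920, -656)) = 1/(((-6453 - 173308) + 67182) - 6*920) = 1/((-179761 + 67182) - 5520) = 1/(-112579 - 5520) = 1/(-118099) = -1/118099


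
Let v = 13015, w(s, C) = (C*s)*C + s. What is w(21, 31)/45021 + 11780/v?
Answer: 2783426/2055959 ≈ 1.3538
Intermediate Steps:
w(s, C) = s + s*C² (w(s, C) = s*C² + s = s + s*C²)
w(21, 31)/45021 + 11780/v = (21*(1 + 31²))/45021 + 11780/13015 = (21*(1 + 961))*(1/45021) + 11780*(1/13015) = (21*962)*(1/45021) + 124/137 = 20202*(1/45021) + 124/137 = 6734/15007 + 124/137 = 2783426/2055959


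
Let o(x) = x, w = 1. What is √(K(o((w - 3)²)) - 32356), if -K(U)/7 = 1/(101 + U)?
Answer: I*√7280115/15 ≈ 179.88*I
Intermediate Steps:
K(U) = -7/(101 + U)
√(K(o((w - 3)²)) - 32356) = √(-7/(101 + (1 - 3)²) - 32356) = √(-7/(101 + (-2)²) - 32356) = √(-7/(101 + 4) - 32356) = √(-7/105 - 32356) = √(-7*1/105 - 32356) = √(-1/15 - 32356) = √(-485341/15) = I*√7280115/15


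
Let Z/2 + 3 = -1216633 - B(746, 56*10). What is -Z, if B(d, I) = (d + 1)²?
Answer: 3549290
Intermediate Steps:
B(d, I) = (1 + d)²
Z = -3549290 (Z = -6 + 2*(-1216633 - (1 + 746)²) = -6 + 2*(-1216633 - 1*747²) = -6 + 2*(-1216633 - 1*558009) = -6 + 2*(-1216633 - 558009) = -6 + 2*(-1774642) = -6 - 3549284 = -3549290)
-Z = -1*(-3549290) = 3549290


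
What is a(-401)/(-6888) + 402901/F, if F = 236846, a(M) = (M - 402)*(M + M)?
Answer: -37438765747/407848812 ≈ -91.796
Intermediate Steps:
a(M) = 2*M*(-402 + M) (a(M) = (-402 + M)*(2*M) = 2*M*(-402 + M))
a(-401)/(-6888) + 402901/F = (2*(-401)*(-402 - 401))/(-6888) + 402901/236846 = (2*(-401)*(-803))*(-1/6888) + 402901*(1/236846) = 644006*(-1/6888) + 402901/236846 = -322003/3444 + 402901/236846 = -37438765747/407848812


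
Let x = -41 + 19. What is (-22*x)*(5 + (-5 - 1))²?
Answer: 484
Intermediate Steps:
x = -22
(-22*x)*(5 + (-5 - 1))² = (-22*(-22))*(5 + (-5 - 1))² = 484*(5 - 6)² = 484*(-1)² = 484*1 = 484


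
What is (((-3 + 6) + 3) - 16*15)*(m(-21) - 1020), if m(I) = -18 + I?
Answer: 247806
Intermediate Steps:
(((-3 + 6) + 3) - 16*15)*(m(-21) - 1020) = (((-3 + 6) + 3) - 16*15)*((-18 - 21) - 1020) = ((3 + 3) - 240)*(-39 - 1020) = (6 - 240)*(-1059) = -234*(-1059) = 247806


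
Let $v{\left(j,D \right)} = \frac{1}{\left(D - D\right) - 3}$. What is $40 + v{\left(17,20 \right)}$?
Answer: $\frac{119}{3} \approx 39.667$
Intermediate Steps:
$v{\left(j,D \right)} = - \frac{1}{3}$ ($v{\left(j,D \right)} = \frac{1}{0 - 3} = \frac{1}{-3} = - \frac{1}{3}$)
$40 + v{\left(17,20 \right)} = 40 - \frac{1}{3} = \frac{119}{3}$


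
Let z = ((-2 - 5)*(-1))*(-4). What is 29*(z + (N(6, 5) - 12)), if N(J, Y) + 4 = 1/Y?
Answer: -6351/5 ≈ -1270.2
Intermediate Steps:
N(J, Y) = -4 + 1/Y
z = -28 (z = -7*(-1)*(-4) = 7*(-4) = -28)
29*(z + (N(6, 5) - 12)) = 29*(-28 + ((-4 + 1/5) - 12)) = 29*(-28 + (-19/5 - 12)) = 29*(-28 - 79/5) = 29*(-219/5) = -6351/5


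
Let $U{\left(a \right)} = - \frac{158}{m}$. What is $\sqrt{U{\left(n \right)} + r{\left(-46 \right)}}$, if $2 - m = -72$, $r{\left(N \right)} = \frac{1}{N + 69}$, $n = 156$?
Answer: $\frac{2 i \sqrt{378695}}{851} \approx 1.4463 i$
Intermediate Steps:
$r{\left(N \right)} = \frac{1}{69 + N}$
$m = 74$ ($m = 2 - -72 = 2 + 72 = 74$)
$U{\left(a \right)} = - \frac{79}{37}$ ($U{\left(a \right)} = - \frac{158}{74} = \left(-158\right) \frac{1}{74} = - \frac{79}{37}$)
$\sqrt{U{\left(n \right)} + r{\left(-46 \right)}} = \sqrt{- \frac{79}{37} + \frac{1}{69 - 46}} = \sqrt{- \frac{79}{37} + \frac{1}{23}} = \sqrt{- \frac{1780}{851}} = \frac{2 i \sqrt{378695}}{851}$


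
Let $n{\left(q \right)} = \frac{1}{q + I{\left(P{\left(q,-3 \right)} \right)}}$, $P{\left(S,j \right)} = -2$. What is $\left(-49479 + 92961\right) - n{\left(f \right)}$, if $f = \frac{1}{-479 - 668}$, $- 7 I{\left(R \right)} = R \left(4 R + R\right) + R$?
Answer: $\frac{898041775}{20653} \approx 43482.0$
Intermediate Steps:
$I{\left(R \right)} = - \frac{5 R^{2}}{7} - \frac{R}{7}$ ($I{\left(R \right)} = - \frac{R \left(4 R + R\right) + R}{7} = - \frac{R 5 R + R}{7} = - \frac{5 R^{2} + R}{7} = - \frac{R + 5 R^{2}}{7} = - \frac{5 R^{2}}{7} - \frac{R}{7}$)
$f = - \frac{1}{1147}$ ($f = \frac{1}{-1147} = - \frac{1}{1147} \approx -0.00087184$)
$n{\left(q \right)} = \frac{1}{- \frac{18}{7} + q}$ ($n{\left(q \right)} = \frac{1}{q - - \frac{2 \left(1 + 5 \left(-2\right)\right)}{7}} = \frac{1}{q - - \frac{2 \left(1 - 10\right)}{7}} = \frac{1}{q - \left(- \frac{2}{7}\right) \left(-9\right)} = \frac{1}{q - \frac{18}{7}} = \frac{1}{- \frac{18}{7} + q}$)
$\left(-49479 + 92961\right) - n{\left(f \right)} = \left(-49479 + 92961\right) - \frac{7}{-18 + 7 \left(- \frac{1}{1147}\right)} = 43482 - \frac{7}{-18 - \frac{7}{1147}} = 43482 - \frac{7}{- \frac{20653}{1147}} = 43482 - 7 \left(- \frac{1147}{20653}\right) = 43482 - - \frac{8029}{20653} = 43482 + \frac{8029}{20653} = \frac{898041775}{20653}$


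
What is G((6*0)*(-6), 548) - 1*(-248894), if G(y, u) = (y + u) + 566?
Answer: 250008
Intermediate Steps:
G(y, u) = 566 + u + y (G(y, u) = (u + y) + 566 = 566 + u + y)
G((6*0)*(-6), 548) - 1*(-248894) = (566 + 548 + (6*0)*(-6)) - 1*(-248894) = (566 + 548 + 0*(-6)) + 248894 = (566 + 548 + 0) + 248894 = 1114 + 248894 = 250008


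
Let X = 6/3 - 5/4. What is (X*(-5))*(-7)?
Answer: 105/4 ≈ 26.250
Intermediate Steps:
X = ¾ (X = 6*(⅓) - 5*¼ = 2 - 5/4 = ¾ ≈ 0.75000)
(X*(-5))*(-7) = ((¾)*(-5))*(-7) = -15/4*(-7) = 105/4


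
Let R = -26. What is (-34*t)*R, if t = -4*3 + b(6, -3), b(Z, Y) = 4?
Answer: -7072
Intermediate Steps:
t = -8 (t = -4*3 + 4 = -12 + 4 = -8)
(-34*t)*R = -34*(-8)*(-26) = 272*(-26) = -7072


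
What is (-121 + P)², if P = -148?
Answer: 72361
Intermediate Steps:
(-121 + P)² = (-121 - 148)² = (-269)² = 72361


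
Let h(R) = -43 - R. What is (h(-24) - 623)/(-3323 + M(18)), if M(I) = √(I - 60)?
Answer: 2133366/11042371 + 642*I*√42/11042371 ≈ 0.1932 + 0.00037679*I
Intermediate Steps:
M(I) = √(-60 + I)
(h(-24) - 623)/(-3323 + M(18)) = ((-43 - 1*(-24)) - 623)/(-3323 + √(-60 + 18)) = ((-43 + 24) - 623)/(-3323 + √(-42)) = (-19 - 623)/(-3323 + I*√42) = -642/(-3323 + I*√42)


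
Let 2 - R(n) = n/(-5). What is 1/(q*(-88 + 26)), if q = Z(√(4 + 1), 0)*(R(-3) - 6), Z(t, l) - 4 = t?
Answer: 10/7843 - 5*√5/15686 ≈ 0.00056226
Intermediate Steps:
R(n) = 2 + n/5 (R(n) = 2 - n/(-5) = 2 - n*(-1)/5 = 2 - (-1)*n/5 = 2 + n/5)
Z(t, l) = 4 + t
q = -92/5 - 23*√5/5 (q = (4 + √(4 + 1))*((2 + (⅕)*(-3)) - 6) = (4 + √5)*((2 - ⅗) - 6) = (4 + √5)*(7/5 - 6) = (4 + √5)*(-23/5) = -92/5 - 23*√5/5 ≈ -28.686)
1/(q*(-88 + 26)) = 1/((-92/5 - 23*√5/5)*(-88 + 26)) = 1/((-92/5 - 23*√5/5)*(-62)) = 1/(5704/5 + 1426*√5/5)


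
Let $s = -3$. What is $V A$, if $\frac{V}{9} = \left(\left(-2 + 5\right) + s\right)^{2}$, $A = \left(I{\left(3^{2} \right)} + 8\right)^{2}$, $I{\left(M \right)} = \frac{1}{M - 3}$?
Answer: $0$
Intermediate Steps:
$I{\left(M \right)} = \frac{1}{-3 + M}$
$A = \frac{2401}{36}$ ($A = \left(\frac{1}{-3 + 3^{2}} + 8\right)^{2} = \left(\frac{1}{-3 + 9} + 8\right)^{2} = \left(\frac{1}{6} + 8\right)^{2} = \left(\frac{49}{6}\right)^{2} = \frac{2401}{36} \approx 66.694$)
$V = 0$ ($V = 9 \left(\left(-2 + 5\right) - 3\right)^{2} = 9 \left(3 - 3\right)^{2} = 9 \cdot 0^{2} = 9 \cdot 0 = 0$)
$V A = 0 \cdot \frac{2401}{36} = 0$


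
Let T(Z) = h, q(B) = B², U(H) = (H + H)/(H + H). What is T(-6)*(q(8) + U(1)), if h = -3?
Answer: -195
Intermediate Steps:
U(H) = 1 (U(H) = (2*H)/((2*H)) = (2*H)*(1/(2*H)) = 1)
T(Z) = -3
T(-6)*(q(8) + U(1)) = -3*(8² + 1) = -3*(64 + 1) = -3*65 = -195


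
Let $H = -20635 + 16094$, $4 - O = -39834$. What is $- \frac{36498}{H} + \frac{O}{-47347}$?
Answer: $\frac{1547166448}{215002727} \approx 7.196$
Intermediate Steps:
$O = 39838$ ($O = 4 - -39834 = 4 + 39834 = 39838$)
$H = -4541$
$- \frac{36498}{H} + \frac{O}{-47347} = - \frac{36498}{-4541} + \frac{39838}{-47347} = \left(-36498\right) \left(- \frac{1}{4541}\right) + 39838 \left(- \frac{1}{47347}\right) = \frac{36498}{4541} - \frac{39838}{47347} = \frac{1547166448}{215002727}$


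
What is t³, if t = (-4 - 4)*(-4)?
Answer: 32768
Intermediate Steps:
t = 32 (t = -8*(-4) = 32)
t³ = 32³ = 32768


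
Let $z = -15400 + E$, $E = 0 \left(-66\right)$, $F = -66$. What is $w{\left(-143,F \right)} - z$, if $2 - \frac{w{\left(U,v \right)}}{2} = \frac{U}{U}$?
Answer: $15402$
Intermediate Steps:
$w{\left(U,v \right)} = 2$ ($w{\left(U,v \right)} = 4 - 2 \frac{U}{U} = 4 - 2 = 2$)
$E = 0$
$z = -15400$ ($z = -15400 + 0 = -15400$)
$w{\left(-143,F \right)} - z = 2 - -15400 = 2 + 15400 = 15402$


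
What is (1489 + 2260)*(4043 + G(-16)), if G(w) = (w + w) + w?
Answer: 14977255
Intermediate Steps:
G(w) = 3*w (G(w) = 2*w + w = 3*w)
(1489 + 2260)*(4043 + G(-16)) = (1489 + 2260)*(4043 + 3*(-16)) = 3749*(4043 - 48) = 3749*3995 = 14977255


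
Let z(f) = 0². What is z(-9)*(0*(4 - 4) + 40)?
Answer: 0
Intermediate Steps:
z(f) = 0
z(-9)*(0*(4 - 4) + 40) = 0*(0*(4 - 4) + 40) = 0*(0*0 + 40) = 0*(0 + 40) = 0*40 = 0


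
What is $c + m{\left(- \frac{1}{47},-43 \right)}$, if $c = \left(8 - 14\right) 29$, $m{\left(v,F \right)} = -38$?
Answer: $-212$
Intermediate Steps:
$c = -174$ ($c = \left(-6\right) 29 = -174$)
$c + m{\left(- \frac{1}{47},-43 \right)} = -174 - 38 = -212$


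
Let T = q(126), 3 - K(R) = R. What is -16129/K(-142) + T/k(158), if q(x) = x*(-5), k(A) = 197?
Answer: -3268763/28565 ≈ -114.43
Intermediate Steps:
K(R) = 3 - R
q(x) = -5*x
T = -630 (T = -5*126 = -630)
-16129/K(-142) + T/k(158) = -16129/(3 - 1*(-142)) - 630/197 = -16129/(3 + 142) - 630*1/197 = -16129/145 - 630/197 = -3268763/28565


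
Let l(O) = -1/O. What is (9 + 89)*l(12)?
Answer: -49/6 ≈ -8.1667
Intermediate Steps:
(9 + 89)*l(12) = (9 + 89)*(-1/12) = 98*(-1*1/12) = 98*(-1/12) = -49/6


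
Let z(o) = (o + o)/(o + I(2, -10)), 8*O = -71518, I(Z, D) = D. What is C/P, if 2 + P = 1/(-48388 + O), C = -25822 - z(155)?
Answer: 85865503950/6650077 ≈ 12912.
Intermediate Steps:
O = -35759/4 (O = (1/8)*(-71518) = -35759/4 ≈ -8939.8)
z(o) = 2*o/(-10 + o) (z(o) = (o + o)/(o - 10) = (2*o)/(-10 + o) = 2*o/(-10 + o))
C = -748900/29 (C = -25822 - 2*155/(-10 + 155) = -25822 - 2*155/145 = -25822 - 1*62/29 = -25822 - 62/29 = -748900/29 ≈ -25824.)
P = -458626/229311 (P = -2 + 1/(-48388 - 35759/4) = -2 + 1/(-229311/4) = -2 - 4/229311 = -458626/229311 ≈ -2.0000)
C/P = -748900/(29*(-458626/229311)) = -748900/29*(-229311/458626) = 85865503950/6650077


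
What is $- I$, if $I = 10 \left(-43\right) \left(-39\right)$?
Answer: $-16770$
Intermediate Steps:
$I = 16770$ ($I = \left(-430\right) \left(-39\right) = 16770$)
$- I = \left(-1\right) 16770 = -16770$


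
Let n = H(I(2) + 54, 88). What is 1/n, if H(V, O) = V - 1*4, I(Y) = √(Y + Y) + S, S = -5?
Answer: 1/47 ≈ 0.021277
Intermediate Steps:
I(Y) = -5 + √2*√Y (I(Y) = √(Y + Y) - 5 = √(2*Y) - 5 = √2*√Y - 5 = -5 + √2*√Y)
H(V, O) = -4 + V (H(V, O) = V - 4 = -4 + V)
n = 47 (n = -4 + ((-5 + √2*√2) + 54) = -4 + ((-5 + 2) + 54) = -4 + (-3 + 54) = -4 + 51 = 47)
1/n = 1/47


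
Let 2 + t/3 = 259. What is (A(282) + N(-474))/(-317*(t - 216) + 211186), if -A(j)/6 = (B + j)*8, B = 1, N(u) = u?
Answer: -14058/35251 ≈ -0.39880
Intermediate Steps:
t = 771 (t = -6 + 3*259 = -6 + 777 = 771)
A(j) = -48 - 48*j (A(j) = -6*(1 + j)*8 = -6*(8 + 8*j) = -48 - 48*j)
(A(282) + N(-474))/(-317*(t - 216) + 211186) = ((-48 - 48*282) - 474)/(-317*(771 - 216) + 211186) = ((-48 - 13536) - 474)/(-317*555 + 211186) = (-13584 - 474)/(-175935 + 211186) = -14058/35251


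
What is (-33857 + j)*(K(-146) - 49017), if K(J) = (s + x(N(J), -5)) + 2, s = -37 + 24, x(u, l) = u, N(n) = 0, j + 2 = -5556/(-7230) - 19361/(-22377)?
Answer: 44759606371583824/26964285 ≈ 1.6600e+9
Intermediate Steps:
j = -9877463/26964285 (j = -2 + (-5556/(-7230) - 19361/(-22377)) = -2 + (-5556*(-1/7230) - 19361*(-1/22377)) = -2 + (926/1205 + 19361/22377) = -2 + 44051107/26964285 = -9877463/26964285 ≈ -0.36632)
s = -13
K(J) = -11 (K(J) = (-13 + 0) + 2 = -13 + 2 = -11)
(-33857 + j)*(K(-146) - 49017) = (-33857 - 9877463/26964285)*(-11 - 49017) = -912939674708/26964285*(-49028) = 44759606371583824/26964285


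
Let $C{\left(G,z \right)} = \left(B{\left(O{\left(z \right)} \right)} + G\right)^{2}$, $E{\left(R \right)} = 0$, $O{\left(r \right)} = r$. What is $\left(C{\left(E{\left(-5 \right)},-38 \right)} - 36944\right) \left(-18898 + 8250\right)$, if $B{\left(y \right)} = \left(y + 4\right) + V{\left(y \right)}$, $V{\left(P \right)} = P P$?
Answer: $-20775909088$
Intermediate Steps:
$V{\left(P \right)} = P^{2}$
$B{\left(y \right)} = 4 + y + y^{2}$ ($B{\left(y \right)} = \left(y + 4\right) + y^{2} = \left(4 + y\right) + y^{2} = 4 + y + y^{2}$)
$C{\left(G,z \right)} = \left(4 + G + z + z^{2}\right)^{2}$ ($C{\left(G,z \right)} = \left(\left(4 + z + z^{2}\right) + G\right)^{2} = \left(4 + G + z + z^{2}\right)^{2}$)
$\left(C{\left(E{\left(-5 \right)},-38 \right)} - 36944\right) \left(-18898 + 8250\right) = \left(\left(4 + 0 - 38 + \left(-38\right)^{2}\right)^{2} - 36944\right) \left(-18898 + 8250\right) = \left(\left(4 + 0 - 38 + 1444\right)^{2} - 36944\right) \left(-10648\right) = \left(1410^{2} - 36944\right) \left(-10648\right) = \left(1988100 - 36944\right) \left(-10648\right) = 1951156 \left(-10648\right) = -20775909088$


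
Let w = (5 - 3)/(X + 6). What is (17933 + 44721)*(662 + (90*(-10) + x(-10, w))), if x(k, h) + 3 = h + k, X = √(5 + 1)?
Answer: -78505462/5 - 62654*√6/15 ≈ -1.5711e+7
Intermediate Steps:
X = √6 ≈ 2.4495
w = 2/(6 + √6) (w = (5 - 3)/(√6 + 6) = 2/(6 + √6) ≈ 0.23670)
x(k, h) = -3 + h + k (x(k, h) = -3 + (h + k) = -3 + h + k)
(17933 + 44721)*(662 + (90*(-10) + x(-10, w))) = (17933 + 44721)*(662 + (90*(-10) + (-3 + (⅖ - √6/15) - 10))) = 62654*(662 + (-900 + (-63/5 - √6/15))) = 62654*(662 + (-4563/5 - √6/15)) = 62654*(-1253/5 - √6/15) = -78505462/5 - 62654*√6/15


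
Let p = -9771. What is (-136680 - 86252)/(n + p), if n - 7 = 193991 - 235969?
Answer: 111466/25871 ≈ 4.3085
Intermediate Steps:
n = -41971 (n = 7 + (193991 - 235969) = 7 - 41978 = -41971)
(-136680 - 86252)/(n + p) = (-136680 - 86252)/(-41971 - 9771) = -222932/(-51742) = -222932*(-1/51742) = 111466/25871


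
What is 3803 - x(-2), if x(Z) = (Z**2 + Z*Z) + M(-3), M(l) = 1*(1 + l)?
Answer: 3797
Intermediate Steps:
M(l) = 1 + l
x(Z) = -2 + 2*Z**2 (x(Z) = (Z**2 + Z*Z) + (1 - 3) = (Z**2 + Z**2) - 2 = 2*Z**2 - 2 = -2 + 2*Z**2)
3803 - x(-2) = 3803 - (-2 + 2*(-2)**2) = 3803 - (-2 + 2*4) = 3803 - (-2 + 8) = 3803 - 1*6 = 3803 - 6 = 3797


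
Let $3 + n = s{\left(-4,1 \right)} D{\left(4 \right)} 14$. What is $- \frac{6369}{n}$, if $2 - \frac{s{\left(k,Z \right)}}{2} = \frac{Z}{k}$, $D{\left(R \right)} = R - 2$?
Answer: $- \frac{2123}{41} \approx -51.781$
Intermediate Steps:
$D{\left(R \right)} = -2 + R$ ($D{\left(R \right)} = R - 2 = -2 + R$)
$s{\left(k,Z \right)} = 4 - \frac{2 Z}{k}$ ($s{\left(k,Z \right)} = 4 - 2 \frac{Z}{k} = 4 - \frac{2 Z}{k}$)
$n = 123$ ($n = -3 + \left(4 - \frac{2}{-4}\right) \left(-2 + 4\right) 14 = -3 + \left(4 - 2 \left(- \frac{1}{4}\right)\right) 2 \cdot 14 = -3 + \left(4 + \frac{1}{2}\right) 2 \cdot 14 = -3 + \frac{9}{2} \cdot 2 \cdot 14 = -3 + 9 \cdot 14 = -3 + 126 = 123$)
$- \frac{6369}{n} = - \frac{6369}{123} = \left(-6369\right) \frac{1}{123} = - \frac{2123}{41}$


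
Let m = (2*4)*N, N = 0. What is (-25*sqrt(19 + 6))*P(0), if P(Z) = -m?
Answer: 0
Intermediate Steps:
m = 0 (m = (2*4)*0 = 8*0 = 0)
P(Z) = 0 (P(Z) = -1*0 = 0)
(-25*sqrt(19 + 6))*P(0) = -25*sqrt(19 + 6)*0 = -25*sqrt(25)*0 = -25*5*0 = -125*0 = 0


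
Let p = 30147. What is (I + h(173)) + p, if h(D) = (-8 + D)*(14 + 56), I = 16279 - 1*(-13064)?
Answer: 71040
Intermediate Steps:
I = 29343 (I = 16279 + 13064 = 29343)
h(D) = -560 + 70*D (h(D) = (-8 + D)*70 = -560 + 70*D)
(I + h(173)) + p = (29343 + (-560 + 70*173)) + 30147 = (29343 + (-560 + 12110)) + 30147 = (29343 + 11550) + 30147 = 40893 + 30147 = 71040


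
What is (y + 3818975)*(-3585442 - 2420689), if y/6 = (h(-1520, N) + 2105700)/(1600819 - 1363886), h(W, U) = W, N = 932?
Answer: -5434670631354096905/236933 ≈ -2.2938e+13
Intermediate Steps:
y = 12625080/236933 (y = 6*((-1520 + 2105700)/(1600819 - 1363886)) = 6*(2104180/236933) = 12625080/236933 ≈ 53.285)
(y + 3818975)*(-3585442 - 2420689) = (12625080/236933 + 3818975)*(-3585442 - 2420689) = (904853828755/236933)*(-6006131) = -5434670631354096905/236933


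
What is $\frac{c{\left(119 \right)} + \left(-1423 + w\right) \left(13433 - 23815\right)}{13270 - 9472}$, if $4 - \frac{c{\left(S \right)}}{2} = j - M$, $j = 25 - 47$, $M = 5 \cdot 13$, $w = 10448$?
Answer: $- \frac{15616228}{633} \approx -24670.0$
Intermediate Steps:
$M = 65$
$j = -22$ ($j = 25 - 47 = -22$)
$c{\left(S \right)} = 182$ ($c{\left(S \right)} = 8 - 2 \left(-22 - 65\right) = 8 - -174 = 8 + 174 = 182$)
$\frac{c{\left(119 \right)} + \left(-1423 + w\right) \left(13433 - 23815\right)}{13270 - 9472} = \frac{182 + \left(-1423 + 10448\right) \left(13433 - 23815\right)}{13270 - 9472} = \frac{182 + 9025 \left(-10382\right)}{3798} = \left(182 - 93697550\right) \frac{1}{3798} = \left(-93697368\right) \frac{1}{3798} = - \frac{15616228}{633}$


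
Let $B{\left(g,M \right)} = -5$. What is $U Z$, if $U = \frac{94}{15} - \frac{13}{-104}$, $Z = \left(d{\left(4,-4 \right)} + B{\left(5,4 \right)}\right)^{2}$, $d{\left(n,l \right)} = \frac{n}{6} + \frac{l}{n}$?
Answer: $\frac{24544}{135} \approx 181.81$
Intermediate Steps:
$d{\left(n,l \right)} = \frac{n}{6} + \frac{l}{n}$ ($d{\left(n,l \right)} = n \frac{1}{6} + \frac{l}{n} = \frac{n}{6} + \frac{l}{n}$)
$Z = \frac{256}{9}$ ($Z = \left(\left(\frac{1}{6} \cdot 4 - \frac{4}{4}\right) - 5\right)^{2} = \left(\left(\frac{2}{3} - 1\right) - 5\right)^{2} = \left(- \frac{1}{3} - 5\right)^{2} = \left(- \frac{16}{3}\right)^{2} = \frac{256}{9} \approx 28.444$)
$U = \frac{767}{120}$ ($U = 94 \cdot \frac{1}{15} - - \frac{1}{8} = \frac{94}{15} + \frac{1}{8} = \frac{767}{120} \approx 6.3917$)
$U Z = \frac{767}{120} \cdot \frac{256}{9} = \frac{24544}{135}$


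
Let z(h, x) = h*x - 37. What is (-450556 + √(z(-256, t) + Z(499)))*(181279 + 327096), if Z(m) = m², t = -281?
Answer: -229051406500 + 5083750*√3209 ≈ -2.2876e+11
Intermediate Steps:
z(h, x) = -37 + h*x
(-450556 + √(z(-256, t) + Z(499)))*(181279 + 327096) = (-450556 + √((-37 - 256*(-281)) + 499²))*(181279 + 327096) = (-450556 + √((-37 + 71936) + 249001))*508375 = (-450556 + √(71899 + 249001))*508375 = (-450556 + √320900)*508375 = (-450556 + 10*√3209)*508375 = -229051406500 + 5083750*√3209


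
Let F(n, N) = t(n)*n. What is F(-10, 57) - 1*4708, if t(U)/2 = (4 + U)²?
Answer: -5428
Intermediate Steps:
t(U) = 2*(4 + U)²
F(n, N) = 2*n*(4 + n)² (F(n, N) = (2*(4 + n)²)*n = 2*n*(4 + n)²)
F(-10, 57) - 1*4708 = 2*(-10)*(4 - 10)² - 1*4708 = 2*(-10)*(-6)² - 4708 = 2*(-10)*36 - 4708 = -720 - 4708 = -5428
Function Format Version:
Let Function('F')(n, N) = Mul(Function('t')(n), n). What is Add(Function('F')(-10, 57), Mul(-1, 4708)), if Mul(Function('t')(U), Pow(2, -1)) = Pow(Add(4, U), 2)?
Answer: -5428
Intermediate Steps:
Function('t')(U) = Mul(2, Pow(Add(4, U), 2))
Function('F')(n, N) = Mul(2, n, Pow(Add(4, n), 2)) (Function('F')(n, N) = Mul(Mul(2, Pow(Add(4, n), 2)), n) = Mul(2, n, Pow(Add(4, n), 2)))
Add(Function('F')(-10, 57), Mul(-1, 4708)) = Add(Mul(2, -10, Pow(Add(4, -10), 2)), Mul(-1, 4708)) = Add(Mul(2, -10, Pow(-6, 2)), -4708) = Add(Mul(2, -10, 36), -4708) = Add(-720, -4708) = -5428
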